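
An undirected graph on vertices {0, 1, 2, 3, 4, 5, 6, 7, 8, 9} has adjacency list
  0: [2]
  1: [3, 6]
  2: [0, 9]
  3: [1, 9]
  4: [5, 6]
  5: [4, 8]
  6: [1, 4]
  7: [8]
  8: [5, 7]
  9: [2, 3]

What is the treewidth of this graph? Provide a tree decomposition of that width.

Treewidth 1.
Bags: B1 = {7, 8}  B2 = {5, 8}  B3 = {4, 5}  B4 = {4, 6}  B5 = {1, 6}  B6 = {1, 3}  B7 = {3, 9}  B8 = {2, 9}  B9 = {0, 2}
Tree: B1–B2, B2–B3, B3–B4, B4–B5, B5–B6, B6–B7, B7–B8, B8–B9

Every bag has size at most 2, so the width is 2 − 1 = 1 and tw(G) ≤ 1. Since G has at least one edge (e.g. 7–8), it is not an edgeless graph, so tw(G) ≥ 1. Hence tw(G) = 1 exactly.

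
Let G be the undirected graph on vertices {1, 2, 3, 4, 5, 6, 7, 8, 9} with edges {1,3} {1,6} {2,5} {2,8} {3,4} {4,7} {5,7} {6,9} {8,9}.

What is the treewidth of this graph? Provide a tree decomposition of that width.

Treewidth 2.
One such decomposition:
Bags: B1 = {2, 8, 9}  B2 = {2, 6, 9}  B3 = {1, 2, 6}  B4 = {1, 2, 3}  B5 = {2, 3, 4}  B6 = {2, 4, 7}  B7 = {2, 5, 7}
Tree: B1–B2, B2–B3, B3–B4, B4–B5, B5–B6, B6–B7

The largest bag has 3 vertices, giving width 2; this decomposition certifies tw(G) ≤ 2. For the lower bound, G contains the cycle 2–8–9–6–1–3–4–7–5–2, so G is not a forest; only forests have treewidth ≤ 1, hence tw(G) ≥ 2. Therefore the treewidth is 2.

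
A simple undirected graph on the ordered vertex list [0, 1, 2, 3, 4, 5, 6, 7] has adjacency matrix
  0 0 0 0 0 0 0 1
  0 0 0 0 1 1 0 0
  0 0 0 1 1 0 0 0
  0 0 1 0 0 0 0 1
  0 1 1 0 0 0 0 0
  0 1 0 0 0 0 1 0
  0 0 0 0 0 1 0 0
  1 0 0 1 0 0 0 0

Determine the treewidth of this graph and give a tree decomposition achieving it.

The largest bag has 2 vertices, giving width 1; this decomposition certifies tw(G) ≤ 1. Any graph with an edge has treewidth ≥ 1, and G has the edge 6–5. Hence tw(G) = 1 exactly.

Treewidth 1.
Bags: B1 = {5, 6}  B2 = {1, 5}  B3 = {1, 4}  B4 = {2, 4}  B5 = {2, 3}  B6 = {3, 7}  B7 = {0, 7}
Tree: B1–B2, B2–B3, B3–B4, B4–B5, B5–B6, B6–B7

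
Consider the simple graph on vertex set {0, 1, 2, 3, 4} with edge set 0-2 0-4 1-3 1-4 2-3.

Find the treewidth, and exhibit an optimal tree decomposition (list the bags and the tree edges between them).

Treewidth 2.
Bags: B1 = {0, 2, 3}  B2 = {0, 1, 3}  B3 = {0, 1, 4}
Tree: B1–B2, B2–B3

The largest bag has 3 vertices, giving width 2; this decomposition certifies tw(G) ≤ 2. The edges 0–2–3–1–4–0 form a cycle, so G is not a tree and its treewidth is at least 2. Combining the bounds, tw(G) = 2.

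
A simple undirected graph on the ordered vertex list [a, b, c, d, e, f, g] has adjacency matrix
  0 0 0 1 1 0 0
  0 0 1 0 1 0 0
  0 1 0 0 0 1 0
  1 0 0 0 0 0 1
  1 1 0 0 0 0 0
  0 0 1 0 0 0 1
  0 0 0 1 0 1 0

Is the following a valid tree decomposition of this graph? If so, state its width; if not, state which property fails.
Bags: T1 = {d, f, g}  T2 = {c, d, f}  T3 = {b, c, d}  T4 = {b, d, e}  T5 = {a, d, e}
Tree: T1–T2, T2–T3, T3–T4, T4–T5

Yes; width 2.

Vertex coverage: the bags together contain {a, b, c, d, e, f, g}, the full vertex set. Edge coverage: each edge of G has both endpoints in at least one bag. Running intersection: for every vertex, the bags containing it form a connected subtree. All three properties hold, so this is a valid tree decomposition of width max|bag| − 1 = 2, and hence tw(G) ≤ 2.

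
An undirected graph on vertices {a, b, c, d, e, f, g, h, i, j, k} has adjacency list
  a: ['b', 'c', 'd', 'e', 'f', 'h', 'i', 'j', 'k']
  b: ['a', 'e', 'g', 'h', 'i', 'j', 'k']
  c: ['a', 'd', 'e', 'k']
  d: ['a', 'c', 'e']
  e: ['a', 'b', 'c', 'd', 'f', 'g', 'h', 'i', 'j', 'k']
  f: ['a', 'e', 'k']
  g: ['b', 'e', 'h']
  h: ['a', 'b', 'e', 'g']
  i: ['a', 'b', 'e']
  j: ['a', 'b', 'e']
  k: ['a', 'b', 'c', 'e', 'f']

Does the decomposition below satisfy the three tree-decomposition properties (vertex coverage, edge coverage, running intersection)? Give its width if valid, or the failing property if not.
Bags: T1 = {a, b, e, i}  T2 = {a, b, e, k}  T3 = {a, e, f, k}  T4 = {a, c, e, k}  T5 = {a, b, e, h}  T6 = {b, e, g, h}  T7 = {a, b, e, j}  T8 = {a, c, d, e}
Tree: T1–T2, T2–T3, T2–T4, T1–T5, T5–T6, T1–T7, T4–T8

Yes; width 3.

Vertex coverage: the bags together contain {a, b, c, d, e, f, g, h, i, j, k}, the full vertex set. Edge coverage: each edge of G has both endpoints in at least one bag. Running intersection: for every vertex, the bags containing it form a connected subtree. All three properties hold, so this is a valid tree decomposition of width max|bag| − 1 = 3, and hence tw(G) ≤ 3.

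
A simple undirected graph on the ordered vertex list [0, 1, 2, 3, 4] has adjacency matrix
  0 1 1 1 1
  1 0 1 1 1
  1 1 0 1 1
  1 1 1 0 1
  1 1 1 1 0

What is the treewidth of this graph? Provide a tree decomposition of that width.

With just one bag of size 5, the width is 5 − 1 = 4, so tw(G) ≤ 4. Conversely, {0, 1, 2, 3, 4} is a clique of size 5, and the vertices of any clique must share a bag in every tree decomposition; so some bag has ≥ 5 vertices and tw(G) ≥ 4. The upper and lower bounds meet at 4, so that is the treewidth.

Treewidth 4.
One such decomposition:
Bags: B1 = {0, 1, 2, 3, 4}
Tree: (single bag)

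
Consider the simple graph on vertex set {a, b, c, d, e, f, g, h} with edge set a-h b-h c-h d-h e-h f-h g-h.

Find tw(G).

A width-1 tree decomposition is:
Bags: B1 = {d, h}  B2 = {a, h}  B3 = {b, h}  B4 = {e, h}  B5 = {g, h}  B6 = {f, h}  B7 = {c, h}
Tree: B1–B2, B2–B3, B1–B4, B1–B5, B3–B6, B6–B7
The largest bag has 2 vertices, giving width 1; this decomposition certifies tw(G) ≤ 1. G has an edge, so its treewidth is at least 1. The upper and lower bounds meet at 1, so that is the treewidth.

1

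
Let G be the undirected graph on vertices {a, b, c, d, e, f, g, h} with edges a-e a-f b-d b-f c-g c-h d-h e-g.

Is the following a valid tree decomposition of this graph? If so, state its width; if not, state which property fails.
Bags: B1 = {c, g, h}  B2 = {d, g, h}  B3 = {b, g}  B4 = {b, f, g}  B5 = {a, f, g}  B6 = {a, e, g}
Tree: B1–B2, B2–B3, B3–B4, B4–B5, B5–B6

No — edge (d,b) lies in no bag.

A tree decomposition must satisfy three properties: every vertex lies in some bag; for every edge, both endpoints lie together in some bag; and for every vertex, the bags containing it form a connected subtree. Here edge (d,b) lies in no bag, so the decomposition is invalid.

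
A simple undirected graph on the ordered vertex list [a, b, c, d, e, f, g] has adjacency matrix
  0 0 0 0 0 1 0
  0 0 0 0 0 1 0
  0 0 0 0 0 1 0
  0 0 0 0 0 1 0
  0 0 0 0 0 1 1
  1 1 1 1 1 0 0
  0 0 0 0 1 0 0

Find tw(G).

A width-1 tree decomposition is:
Bags: B1 = {a, f}  B2 = {d, f}  B3 = {e, f}  B4 = {b, f}  B5 = {c, f}  B6 = {e, g}
Tree: B1–B2, B1–B3, B2–B4, B4–B5, B3–B6
Each bag holds 2 vertices, so the decomposition has width 1, which upper-bounds the treewidth. Any graph with an edge has treewidth ≥ 1, and G has the edge f–a. Hence tw(G) = 1 exactly.

1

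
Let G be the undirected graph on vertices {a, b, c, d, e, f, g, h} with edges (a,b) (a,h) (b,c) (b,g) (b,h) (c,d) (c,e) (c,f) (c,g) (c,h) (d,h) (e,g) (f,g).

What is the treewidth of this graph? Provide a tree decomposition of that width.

Treewidth 2.
Bags: B1 = {b, c, g}  B2 = {b, c, h}  B3 = {c, f, g}  B4 = {c, e, g}  B5 = {c, d, h}  B6 = {a, b, h}
Tree: B1–B2, B1–B3, B3–B4, B2–B5, B2–B6

Each bag holds 3 vertices, so the decomposition has width 2, which upper-bounds the treewidth. Conversely, {c, d, h} is a clique of size 3, and the vertices of any clique must share a bag in every tree decomposition; so some bag has ≥ 3 vertices and tw(G) ≥ 2. Therefore the treewidth is 2.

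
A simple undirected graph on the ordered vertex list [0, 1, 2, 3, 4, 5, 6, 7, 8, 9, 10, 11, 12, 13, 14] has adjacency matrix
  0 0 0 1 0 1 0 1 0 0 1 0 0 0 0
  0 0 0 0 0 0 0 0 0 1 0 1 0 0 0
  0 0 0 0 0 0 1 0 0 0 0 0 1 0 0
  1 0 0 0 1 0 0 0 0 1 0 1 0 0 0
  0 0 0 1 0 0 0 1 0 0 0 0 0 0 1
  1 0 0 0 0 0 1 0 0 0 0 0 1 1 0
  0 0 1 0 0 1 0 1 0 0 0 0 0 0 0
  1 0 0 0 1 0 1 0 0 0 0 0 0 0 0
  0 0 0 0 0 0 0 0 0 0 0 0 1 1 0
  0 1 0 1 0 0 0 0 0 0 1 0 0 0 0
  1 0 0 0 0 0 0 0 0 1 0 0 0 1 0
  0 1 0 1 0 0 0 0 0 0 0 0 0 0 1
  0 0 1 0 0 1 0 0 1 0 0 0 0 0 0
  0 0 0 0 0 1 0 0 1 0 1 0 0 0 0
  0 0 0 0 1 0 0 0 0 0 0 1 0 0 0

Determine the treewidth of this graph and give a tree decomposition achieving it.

Treewidth 3.
One optimal decomposition is:
Bags: B1 = {1, 4, 11, 14}  B2 = {1, 3, 4, 11}  B3 = {1, 3, 4, 9}  B4 = {3, 4, 7, 9}  B5 = {0, 3, 7, 9}  B6 = {0, 7, 9, 10}  B7 = {0, 6, 7, 10}  B8 = {0, 5, 6, 10}  B9 = {5, 6, 10, 13}  B10 = {2, 5, 6, 13}  B11 = {2, 5, 12, 13}  B12 = {2, 8, 12, 13}
Tree: B1–B2, B2–B3, B3–B4, B4–B5, B5–B6, B6–B7, B7–B8, B8–B9, B9–B10, B10–B11, B11–B12

Every bag has size at most 4, so the width is 4 − 1 = 3 and tw(G) ≤ 3. For the lower bound: the 4 vertex sets {1,11,14}, {4}, {3}, {0,7,9,10} are disjoint, each induces a connected subgraph, and every pair is joined by at least one edge of G. Contracting each set to a single vertex therefore yields K_{4} as a minor, and since treewidth is minor-monotone, tw(G) ≥ tw(K_{4}) = 3. Therefore the treewidth is 3.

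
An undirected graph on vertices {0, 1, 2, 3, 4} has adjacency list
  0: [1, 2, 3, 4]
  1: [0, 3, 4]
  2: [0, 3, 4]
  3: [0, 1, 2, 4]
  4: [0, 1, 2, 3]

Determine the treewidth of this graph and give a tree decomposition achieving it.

Treewidth 3.
One such decomposition:
Bags: B1 = {0, 2, 3, 4}  B2 = {0, 1, 3, 4}
Tree: B1–B2

Every bag has size at most 4, so the width is 4 − 1 = 3 and tw(G) ≤ 3. For the lower bound, the 4 vertices {0, 1, 3, 4} are pairwise adjacent, and any tree decomposition puts a clique entirely inside one bag — forcing width ≥ 3. Therefore the treewidth is 3.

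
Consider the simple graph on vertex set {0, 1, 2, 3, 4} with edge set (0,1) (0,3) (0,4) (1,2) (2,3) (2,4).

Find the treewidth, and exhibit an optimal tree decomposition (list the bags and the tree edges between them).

Each bag holds 3 vertices, so the decomposition has width 2, which upper-bounds the treewidth. For the lower bound, G contains the cycle 2–3–0–1–2, so G is not a forest; only forests have treewidth ≤ 1, hence tw(G) ≥ 2. Hence tw(G) = 2 exactly.

Treewidth 2.
One optimal decomposition is:
Bags: B1 = {0, 2, 3}  B2 = {0, 1, 2}  B3 = {0, 2, 4}
Tree: B1–B2, B2–B3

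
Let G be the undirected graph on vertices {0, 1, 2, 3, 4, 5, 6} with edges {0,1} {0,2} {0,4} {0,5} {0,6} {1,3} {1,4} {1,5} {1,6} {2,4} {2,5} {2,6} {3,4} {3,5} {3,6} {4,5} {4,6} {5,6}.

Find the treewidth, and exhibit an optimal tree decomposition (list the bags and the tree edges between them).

The largest bag has 5 vertices, giving width 4; this decomposition certifies tw(G) ≤ 4. For the lower bound, the 5 vertices {0, 1, 4, 5, 6} are pairwise adjacent, and any tree decomposition puts a clique entirely inside one bag — forcing width ≥ 4. Hence tw(G) = 4 exactly.

Treewidth 4.
Bags: B1 = {0, 2, 4, 5, 6}  B2 = {0, 1, 4, 5, 6}  B3 = {1, 3, 4, 5, 6}
Tree: B1–B2, B2–B3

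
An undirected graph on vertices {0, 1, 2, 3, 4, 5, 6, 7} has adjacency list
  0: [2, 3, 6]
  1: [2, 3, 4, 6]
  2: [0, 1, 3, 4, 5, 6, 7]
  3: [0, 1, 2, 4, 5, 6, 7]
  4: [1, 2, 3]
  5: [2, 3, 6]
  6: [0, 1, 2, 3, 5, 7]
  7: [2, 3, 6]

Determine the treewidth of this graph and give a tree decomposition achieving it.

Treewidth 3.
Bags: B1 = {1, 2, 3, 6}  B2 = {0, 2, 3, 6}  B3 = {2, 3, 5, 6}  B4 = {1, 2, 3, 4}  B5 = {2, 3, 6, 7}
Tree: B1–B2, B1–B3, B1–B4, B2–B5

Every bag has size at most 4, so the width is 4 − 1 = 3 and tw(G) ≤ 3. Conversely, {1, 2, 3, 4} is a clique of size 4, and the vertices of any clique must share a bag in every tree decomposition; so some bag has ≥ 4 vertices and tw(G) ≥ 3. Hence tw(G) = 3 exactly.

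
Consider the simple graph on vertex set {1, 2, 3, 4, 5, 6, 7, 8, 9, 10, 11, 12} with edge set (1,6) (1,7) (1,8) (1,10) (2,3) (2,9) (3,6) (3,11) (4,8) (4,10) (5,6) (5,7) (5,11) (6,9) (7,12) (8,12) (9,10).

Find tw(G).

3

A width-3 tree decomposition is:
Bags: B1 = {4, 8, 10, 12}  B2 = {1, 8, 10, 12}  B3 = {1, 7, 10, 12}  B4 = {1, 7, 9, 10}  B5 = {1, 6, 7, 9}  B6 = {5, 6, 7, 9}  B7 = {2, 5, 6, 9}  B8 = {2, 3, 5, 6}  B9 = {2, 3, 5, 11}
Tree: B1–B2, B2–B3, B3–B4, B4–B5, B5–B6, B6–B7, B7–B8, B8–B9
The largest bag has 4 vertices, giving width 3; this decomposition certifies tw(G) ≤ 3. For the lower bound: the 4 vertex sets {4,8,12}, {10}, {1}, {5,6,7,9} are disjoint, each induces a connected subgraph, and every pair is joined by at least one edge of G. Contracting each set to a single vertex therefore yields K_{4} as a minor, and since treewidth is minor-monotone, tw(G) ≥ tw(K_{4}) = 3. The upper and lower bounds meet at 3, so that is the treewidth.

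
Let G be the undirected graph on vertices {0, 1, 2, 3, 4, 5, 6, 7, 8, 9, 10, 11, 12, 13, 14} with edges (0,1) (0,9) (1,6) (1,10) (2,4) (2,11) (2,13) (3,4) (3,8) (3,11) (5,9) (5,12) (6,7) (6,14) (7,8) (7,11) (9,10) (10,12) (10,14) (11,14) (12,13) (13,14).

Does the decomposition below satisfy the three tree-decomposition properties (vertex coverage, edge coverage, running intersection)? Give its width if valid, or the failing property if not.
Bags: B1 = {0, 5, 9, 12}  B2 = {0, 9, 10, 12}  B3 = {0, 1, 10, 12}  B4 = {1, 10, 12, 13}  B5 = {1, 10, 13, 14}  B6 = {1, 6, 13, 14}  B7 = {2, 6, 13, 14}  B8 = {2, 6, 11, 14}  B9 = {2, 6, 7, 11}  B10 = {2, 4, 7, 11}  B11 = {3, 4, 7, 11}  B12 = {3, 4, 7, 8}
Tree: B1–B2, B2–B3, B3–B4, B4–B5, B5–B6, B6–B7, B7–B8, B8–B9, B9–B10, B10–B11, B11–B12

Yes; width 3.

Vertex coverage: the bags together contain {0, 1, 2, 3, 4, 5, 6, 7, 8, 9, 10, 11, 12, 13, 14}, the full vertex set. Edge coverage: each edge of G has both endpoints in at least one bag. Running intersection: for every vertex, the bags containing it form a connected subtree. All three properties hold, so this is a valid tree decomposition of width max|bag| − 1 = 3, and hence tw(G) ≤ 3.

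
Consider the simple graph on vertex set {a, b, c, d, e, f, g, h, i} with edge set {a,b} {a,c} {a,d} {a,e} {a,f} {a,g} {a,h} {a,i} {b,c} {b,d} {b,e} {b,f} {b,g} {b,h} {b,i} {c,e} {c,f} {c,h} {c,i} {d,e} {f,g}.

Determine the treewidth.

A width-3 tree decomposition is:
Bags: B1 = {a, b, c, i}  B2 = {a, b, c, h}  B3 = {a, b, c, e}  B4 = {a, b, d, e}  B5 = {a, b, c, f}  B6 = {a, b, f, g}
Tree: B1–B2, B1–B3, B3–B4, B2–B5, B5–B6
The largest bag has 4 vertices, giving width 3; this decomposition certifies tw(G) ≤ 3. On the other hand G contains the 4-clique {a, b, d, e}. A clique must lie in a single bag of any decomposition, so no decomposition can have width below 3. Combining the bounds, tw(G) = 3.

3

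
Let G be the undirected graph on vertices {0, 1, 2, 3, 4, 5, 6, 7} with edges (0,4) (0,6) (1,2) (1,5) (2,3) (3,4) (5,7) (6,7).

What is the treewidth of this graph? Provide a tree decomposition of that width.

Treewidth 2.
One optimal decomposition is:
Bags: B1 = {1, 2, 3}  B2 = {1, 3, 5}  B3 = {3, 5, 7}  B4 = {3, 6, 7}  B5 = {0, 3, 6}  B6 = {0, 3, 4}
Tree: B1–B2, B2–B3, B3–B4, B4–B5, B5–B6

Each bag holds 3 vertices, so the decomposition has width 2, which upper-bounds the treewidth. The edges 3–2–1–5–7–6–0–4–3 form a cycle, so G is not a tree and its treewidth is at least 2. Therefore the treewidth is 2.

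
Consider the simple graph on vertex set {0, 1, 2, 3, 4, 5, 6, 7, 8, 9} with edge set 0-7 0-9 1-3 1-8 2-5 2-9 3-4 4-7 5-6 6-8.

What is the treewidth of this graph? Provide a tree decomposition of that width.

Each bag holds 3 vertices, so the decomposition has width 2, which upper-bounds the treewidth. For the lower bound, G contains the cycle 5–6–8–1–3–4–7–0–9–2–5, so G is not a forest; only forests have treewidth ≤ 1, hence tw(G) ≥ 2. Combining the bounds, tw(G) = 2.

Treewidth 2.
Bags: B1 = {5, 6, 8}  B2 = {1, 5, 8}  B3 = {1, 3, 5}  B4 = {3, 4, 5}  B5 = {4, 5, 7}  B6 = {0, 5, 7}  B7 = {0, 5, 9}  B8 = {2, 5, 9}
Tree: B1–B2, B2–B3, B3–B4, B4–B5, B5–B6, B6–B7, B7–B8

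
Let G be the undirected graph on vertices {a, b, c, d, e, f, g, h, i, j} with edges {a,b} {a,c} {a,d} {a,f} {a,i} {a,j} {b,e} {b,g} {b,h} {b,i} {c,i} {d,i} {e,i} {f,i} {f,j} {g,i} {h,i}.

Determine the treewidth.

2

A width-2 tree decomposition is:
Bags: B1 = {b, h, i}  B2 = {b, g, i}  B3 = {a, b, i}  B4 = {b, e, i}  B5 = {a, c, i}  B6 = {a, f, i}  B7 = {a, d, i}  B8 = {a, f, j}
Tree: B1–B2, B1–B3, B3–B4, B3–B5, B5–B6, B5–B7, B6–B8
The largest bag has 3 vertices, giving width 2; this decomposition certifies tw(G) ≤ 2. For the lower bound, the 3 vertices {a, f, j} are pairwise adjacent, and any tree decomposition puts a clique entirely inside one bag — forcing width ≥ 2. Therefore the treewidth is 2.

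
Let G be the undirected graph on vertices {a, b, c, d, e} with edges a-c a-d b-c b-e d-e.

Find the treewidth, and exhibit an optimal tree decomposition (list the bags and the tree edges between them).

Treewidth 2.
One optimal decomposition is:
Bags: B1 = {a, d, e}  B2 = {a, c, e}  B3 = {b, c, e}
Tree: B1–B2, B2–B3

The largest bag has 3 vertices, giving width 2; this decomposition certifies tw(G) ≤ 2. The edges e–d–a–c–b–e form a cycle, so G is not a tree and its treewidth is at least 2. The upper and lower bounds meet at 2, so that is the treewidth.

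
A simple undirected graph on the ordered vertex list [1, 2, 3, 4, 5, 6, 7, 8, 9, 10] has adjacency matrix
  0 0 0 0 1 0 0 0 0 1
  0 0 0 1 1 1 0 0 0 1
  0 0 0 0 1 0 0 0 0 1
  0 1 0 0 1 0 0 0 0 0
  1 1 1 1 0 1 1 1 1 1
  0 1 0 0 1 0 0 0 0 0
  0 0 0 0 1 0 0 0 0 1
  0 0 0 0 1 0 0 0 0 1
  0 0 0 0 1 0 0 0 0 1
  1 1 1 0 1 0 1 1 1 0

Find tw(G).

2

A width-2 tree decomposition is:
Bags: B1 = {5, 7, 10}  B2 = {5, 9, 10}  B3 = {5, 8, 10}  B4 = {2, 5, 10}  B5 = {2, 4, 5}  B6 = {1, 5, 10}  B7 = {3, 5, 10}  B8 = {2, 5, 6}
Tree: B1–B2, B2–B3, B2–B4, B4–B5, B2–B6, B1–B7, B5–B8
Every bag has size at most 3, so the width is 3 − 1 = 2 and tw(G) ≤ 2. Conversely, {1, 5, 10} is a clique of size 3, and the vertices of any clique must share a bag in every tree decomposition; so some bag has ≥ 3 vertices and tw(G) ≥ 2. Combining the bounds, tw(G) = 2.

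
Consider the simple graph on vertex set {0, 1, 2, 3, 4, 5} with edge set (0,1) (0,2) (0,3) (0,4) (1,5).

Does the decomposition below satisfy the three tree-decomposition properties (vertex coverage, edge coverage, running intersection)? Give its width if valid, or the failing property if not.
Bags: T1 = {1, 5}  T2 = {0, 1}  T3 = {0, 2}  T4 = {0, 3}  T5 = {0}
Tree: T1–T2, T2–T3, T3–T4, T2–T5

No — vertex 4 appears in no bag.

A tree decomposition must satisfy three properties: every vertex lies in some bag; for every edge, both endpoints lie together in some bag; and for every vertex, the bags containing it form a connected subtree. Here vertex 4 appears in no bag, so the decomposition is invalid.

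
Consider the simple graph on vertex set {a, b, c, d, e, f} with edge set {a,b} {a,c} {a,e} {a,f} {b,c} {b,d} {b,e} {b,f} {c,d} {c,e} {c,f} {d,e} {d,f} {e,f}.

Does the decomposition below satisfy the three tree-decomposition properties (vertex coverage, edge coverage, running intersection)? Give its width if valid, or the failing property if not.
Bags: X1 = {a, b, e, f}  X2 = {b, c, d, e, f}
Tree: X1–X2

No — edge (c,a) lies in no bag.

A tree decomposition must satisfy three properties: every vertex lies in some bag; for every edge, both endpoints lie together in some bag; and for every vertex, the bags containing it form a connected subtree. Here edge (c,a) lies in no bag, so the decomposition is invalid.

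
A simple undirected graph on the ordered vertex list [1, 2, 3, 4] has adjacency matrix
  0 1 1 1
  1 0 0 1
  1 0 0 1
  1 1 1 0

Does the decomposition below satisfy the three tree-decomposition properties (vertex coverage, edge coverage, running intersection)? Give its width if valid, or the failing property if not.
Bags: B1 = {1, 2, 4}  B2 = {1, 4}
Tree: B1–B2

No — vertex 3 appears in no bag.

A tree decomposition must satisfy three properties: every vertex lies in some bag; for every edge, both endpoints lie together in some bag; and for every vertex, the bags containing it form a connected subtree. Here vertex 3 appears in no bag, so the decomposition is invalid.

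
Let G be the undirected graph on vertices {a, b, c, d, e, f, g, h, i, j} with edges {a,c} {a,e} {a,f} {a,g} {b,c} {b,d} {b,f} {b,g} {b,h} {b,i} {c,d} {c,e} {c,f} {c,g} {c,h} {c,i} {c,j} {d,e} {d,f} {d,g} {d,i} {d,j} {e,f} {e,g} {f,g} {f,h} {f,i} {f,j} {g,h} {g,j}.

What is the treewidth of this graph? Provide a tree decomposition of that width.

Each bag holds 5 vertices, so the decomposition has width 4, which upper-bounds the treewidth. On the other hand G contains the 5-clique {c, d, f, g, j}. A clique must lie in a single bag of any decomposition, so no decomposition can have width below 4. Hence tw(G) = 4 exactly.

Treewidth 4.
One such decomposition:
Bags: B1 = {c, d, e, f, g}  B2 = {c, d, f, g, j}  B3 = {b, c, d, f, g}  B4 = {b, c, d, f, i}  B5 = {b, c, f, g, h}  B6 = {a, c, e, f, g}
Tree: B1–B2, B1–B3, B3–B4, B3–B5, B1–B6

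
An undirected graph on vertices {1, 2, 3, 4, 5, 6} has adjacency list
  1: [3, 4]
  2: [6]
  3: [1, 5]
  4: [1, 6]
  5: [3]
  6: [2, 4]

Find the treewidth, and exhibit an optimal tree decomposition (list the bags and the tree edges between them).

Treewidth 1.
Bags: B1 = {3, 5}  B2 = {1, 3}  B3 = {1, 4}  B4 = {4, 6}  B5 = {2, 6}
Tree: B1–B2, B2–B3, B3–B4, B4–B5

Each bag holds 2 vertices, so the decomposition has width 1, which upper-bounds the treewidth. Any graph with an edge has treewidth ≥ 1, and G has the edge 5–3. Hence tw(G) = 1 exactly.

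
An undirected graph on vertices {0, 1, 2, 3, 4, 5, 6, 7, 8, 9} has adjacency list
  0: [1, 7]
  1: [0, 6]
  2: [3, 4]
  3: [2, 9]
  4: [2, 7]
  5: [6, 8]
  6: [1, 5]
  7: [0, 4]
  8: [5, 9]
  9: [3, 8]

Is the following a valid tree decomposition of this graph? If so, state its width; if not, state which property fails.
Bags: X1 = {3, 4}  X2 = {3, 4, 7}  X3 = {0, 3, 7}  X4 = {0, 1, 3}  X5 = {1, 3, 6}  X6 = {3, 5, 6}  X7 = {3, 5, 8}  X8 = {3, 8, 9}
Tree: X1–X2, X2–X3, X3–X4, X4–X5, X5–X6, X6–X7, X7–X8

A tree decomposition must satisfy three properties: every vertex lies in some bag; for every edge, both endpoints lie together in some bag; and for every vertex, the bags containing it form a connected subtree. Here vertex 2 appears in no bag, so the decomposition is invalid.

No — vertex 2 appears in no bag.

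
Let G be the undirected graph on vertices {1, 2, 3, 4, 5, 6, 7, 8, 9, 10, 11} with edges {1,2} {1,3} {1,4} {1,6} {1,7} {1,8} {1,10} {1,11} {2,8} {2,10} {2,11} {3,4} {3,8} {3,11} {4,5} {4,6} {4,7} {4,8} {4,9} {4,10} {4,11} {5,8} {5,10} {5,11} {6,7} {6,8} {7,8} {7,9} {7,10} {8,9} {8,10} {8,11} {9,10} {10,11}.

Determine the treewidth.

4

A width-4 tree decomposition is:
Bags: B1 = {1, 4, 8, 10, 11}  B2 = {4, 5, 8, 10, 11}  B3 = {1, 4, 7, 8, 10}  B4 = {1, 3, 4, 8, 11}  B5 = {4, 7, 8, 9, 10}  B6 = {1, 2, 8, 10, 11}  B7 = {1, 4, 6, 7, 8}
Tree: B1–B2, B1–B3, B1–B4, B3–B5, B1–B6, B3–B7
Every bag has size at most 5, so the width is 5 − 1 = 4 and tw(G) ≤ 4. For the lower bound, the 5 vertices {1, 2, 8, 10, 11} are pairwise adjacent, and any tree decomposition puts a clique entirely inside one bag — forcing width ≥ 4. The upper and lower bounds meet at 4, so that is the treewidth.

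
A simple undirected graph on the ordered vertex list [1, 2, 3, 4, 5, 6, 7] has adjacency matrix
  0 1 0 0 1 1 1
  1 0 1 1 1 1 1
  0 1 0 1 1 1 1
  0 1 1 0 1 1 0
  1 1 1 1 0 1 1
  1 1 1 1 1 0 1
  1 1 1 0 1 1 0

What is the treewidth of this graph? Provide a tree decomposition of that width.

Each bag holds 5 vertices, so the decomposition has width 4, which upper-bounds the treewidth. Conversely, {1, 2, 5, 6, 7} is a clique of size 5, and the vertices of any clique must share a bag in every tree decomposition; so some bag has ≥ 5 vertices and tw(G) ≥ 4. The upper and lower bounds meet at 4, so that is the treewidth.

Treewidth 4.
One optimal decomposition is:
Bags: B1 = {2, 3, 4, 5, 6}  B2 = {2, 3, 5, 6, 7}  B3 = {1, 2, 5, 6, 7}
Tree: B1–B2, B2–B3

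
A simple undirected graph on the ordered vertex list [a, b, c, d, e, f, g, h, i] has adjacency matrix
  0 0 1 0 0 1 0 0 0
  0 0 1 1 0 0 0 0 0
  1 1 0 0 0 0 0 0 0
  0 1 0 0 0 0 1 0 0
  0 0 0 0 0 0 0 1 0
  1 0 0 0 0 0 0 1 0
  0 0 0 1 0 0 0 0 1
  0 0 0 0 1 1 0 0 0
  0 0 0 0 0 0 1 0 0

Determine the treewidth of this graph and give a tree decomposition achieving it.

Treewidth 1.
Bags: B1 = {g, i}  B2 = {d, g}  B3 = {b, d}  B4 = {b, c}  B5 = {a, c}  B6 = {a, f}  B7 = {f, h}  B8 = {e, h}
Tree: B1–B2, B2–B3, B3–B4, B4–B5, B5–B6, B6–B7, B7–B8

Each bag holds 2 vertices, so the decomposition has width 1, which upper-bounds the treewidth. Since G has at least one edge (e.g. i–g), it is not an edgeless graph, so tw(G) ≥ 1. The upper and lower bounds meet at 1, so that is the treewidth.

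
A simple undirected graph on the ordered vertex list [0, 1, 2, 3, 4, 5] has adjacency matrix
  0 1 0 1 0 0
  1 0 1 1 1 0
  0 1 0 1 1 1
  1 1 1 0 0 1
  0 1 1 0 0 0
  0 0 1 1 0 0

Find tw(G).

2

A width-2 tree decomposition is:
Bags: B1 = {2, 3, 5}  B2 = {1, 2, 3}  B3 = {0, 1, 3}  B4 = {1, 2, 4}
Tree: B1–B2, B2–B3, B2–B4
Every bag has size at most 3, so the width is 3 − 1 = 2 and tw(G) ≤ 2. On the other hand G contains the 3-clique {0, 1, 3}. A clique must lie in a single bag of any decomposition, so no decomposition can have width below 2. The upper and lower bounds meet at 2, so that is the treewidth.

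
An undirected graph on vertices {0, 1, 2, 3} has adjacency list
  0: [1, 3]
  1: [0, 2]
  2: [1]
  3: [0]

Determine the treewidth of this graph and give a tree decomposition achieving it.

Every bag has size at most 2, so the width is 2 − 1 = 1 and tw(G) ≤ 1. Since G has at least one edge (e.g. 2–1), it is not an edgeless graph, so tw(G) ≥ 1. Combining the bounds, tw(G) = 1.

Treewidth 1.
Bags: B1 = {1, 2}  B2 = {0, 1}  B3 = {0, 3}
Tree: B1–B2, B2–B3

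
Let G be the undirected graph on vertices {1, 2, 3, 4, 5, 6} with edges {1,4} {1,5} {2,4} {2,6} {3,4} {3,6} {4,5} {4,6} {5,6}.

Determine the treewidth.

A width-2 tree decomposition is:
Bags: B1 = {2, 4, 6}  B2 = {4, 5, 6}  B3 = {3, 4, 6}  B4 = {1, 4, 5}
Tree: B1–B2, B2–B3, B2–B4
The largest bag has 3 vertices, giving width 2; this decomposition certifies tw(G) ≤ 2. On the other hand G contains the 3-clique {1, 4, 5}. A clique must lie in a single bag of any decomposition, so no decomposition can have width below 2. Combining the bounds, tw(G) = 2.

2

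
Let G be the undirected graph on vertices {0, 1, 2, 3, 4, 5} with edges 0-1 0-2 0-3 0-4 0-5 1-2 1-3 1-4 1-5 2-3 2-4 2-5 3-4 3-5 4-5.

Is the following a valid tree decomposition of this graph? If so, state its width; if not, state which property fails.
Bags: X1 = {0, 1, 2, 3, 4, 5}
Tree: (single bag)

Yes; width 5.

Every vertex of G appears in some bag (union = {0, 1, 2, 3, 4, 5}); every edge is covered by a bag; and for each vertex v the set of bags containing v is connected in the bag tree. The decomposition is therefore valid. The largest bag has 6 vertices, so the width is 5.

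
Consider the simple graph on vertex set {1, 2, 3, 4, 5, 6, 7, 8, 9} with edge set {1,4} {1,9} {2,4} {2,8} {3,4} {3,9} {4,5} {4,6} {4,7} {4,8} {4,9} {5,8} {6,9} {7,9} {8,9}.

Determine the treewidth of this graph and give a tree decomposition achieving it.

Treewidth 2.
One such decomposition:
Bags: B1 = {4, 6, 9}  B2 = {4, 7, 9}  B3 = {4, 8, 9}  B4 = {4, 5, 8}  B5 = {2, 4, 8}  B6 = {3, 4, 9}  B7 = {1, 4, 9}
Tree: B1–B2, B2–B3, B3–B4, B3–B5, B2–B6, B1–B7

Every bag has size at most 3, so the width is 3 − 1 = 2 and tw(G) ≤ 2. For the lower bound, the 3 vertices {1, 4, 9} are pairwise adjacent, and any tree decomposition puts a clique entirely inside one bag — forcing width ≥ 2. The upper and lower bounds meet at 2, so that is the treewidth.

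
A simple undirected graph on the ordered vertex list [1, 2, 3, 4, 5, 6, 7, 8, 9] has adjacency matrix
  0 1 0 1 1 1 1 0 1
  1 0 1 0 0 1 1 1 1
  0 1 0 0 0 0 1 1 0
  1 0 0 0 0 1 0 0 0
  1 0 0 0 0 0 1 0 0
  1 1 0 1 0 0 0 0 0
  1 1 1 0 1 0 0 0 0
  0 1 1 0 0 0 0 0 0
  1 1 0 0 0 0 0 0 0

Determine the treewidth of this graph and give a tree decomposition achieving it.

The largest bag has 3 vertices, giving width 2; this decomposition certifies tw(G) ≤ 2. For the lower bound, the 3 vertices {2, 3, 8} are pairwise adjacent, and any tree decomposition puts a clique entirely inside one bag — forcing width ≥ 2. The upper and lower bounds meet at 2, so that is the treewidth.

Treewidth 2.
One such decomposition:
Bags: B1 = {1, 2, 7}  B2 = {1, 5, 7}  B3 = {2, 3, 7}  B4 = {1, 2, 6}  B5 = {1, 4, 6}  B6 = {2, 3, 8}  B7 = {1, 2, 9}
Tree: B1–B2, B1–B3, B1–B4, B4–B5, B3–B6, B1–B7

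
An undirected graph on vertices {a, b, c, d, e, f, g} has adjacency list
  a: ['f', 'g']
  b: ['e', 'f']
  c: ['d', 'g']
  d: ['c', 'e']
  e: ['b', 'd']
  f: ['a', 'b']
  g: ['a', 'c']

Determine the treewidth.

A width-2 tree decomposition is:
Bags: B1 = {c, d, e}  B2 = {c, e, g}  B3 = {a, e, g}  B4 = {a, e, f}  B5 = {b, e, f}
Tree: B1–B2, B2–B3, B3–B4, B4–B5
The largest bag has 3 vertices, giving width 2; this decomposition certifies tw(G) ≤ 2. Since e–d–c–g–a–f–b–e is a cycle in G, G is not acyclic. Forests are exactly the graphs of treewidth ≤ 1, so tw(G) ≥ 2. Combining the bounds, tw(G) = 2.

2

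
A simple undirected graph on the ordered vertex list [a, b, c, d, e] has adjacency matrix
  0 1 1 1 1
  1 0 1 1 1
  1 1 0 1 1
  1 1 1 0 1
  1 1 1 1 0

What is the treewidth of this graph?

4

A width-4 tree decomposition is:
Bags: B1 = {a, b, c, d, e}
Tree: (single bag)
A single bag containing all 5 vertices is trivially a valid decomposition of width 4. Conversely, {a, b, c, d, e} is a clique of size 5, and the vertices of any clique must share a bag in every tree decomposition; so some bag has ≥ 5 vertices and tw(G) ≥ 4. Combining the bounds, tw(G) = 4.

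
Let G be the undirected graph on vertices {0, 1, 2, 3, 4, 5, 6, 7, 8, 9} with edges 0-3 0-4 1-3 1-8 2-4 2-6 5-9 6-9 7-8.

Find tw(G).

A width-1 tree decomposition is:
Bags: B1 = {5, 9}  B2 = {6, 9}  B3 = {2, 6}  B4 = {2, 4}  B5 = {0, 4}  B6 = {0, 3}  B7 = {1, 3}  B8 = {1, 8}  B9 = {7, 8}
Tree: B1–B2, B2–B3, B3–B4, B4–B5, B5–B6, B6–B7, B7–B8, B8–B9
Each bag holds 2 vertices, so the decomposition has width 1, which upper-bounds the treewidth. Since G has at least one edge (e.g. 5–9), it is not an edgeless graph, so tw(G) ≥ 1. The upper and lower bounds meet at 1, so that is the treewidth.

1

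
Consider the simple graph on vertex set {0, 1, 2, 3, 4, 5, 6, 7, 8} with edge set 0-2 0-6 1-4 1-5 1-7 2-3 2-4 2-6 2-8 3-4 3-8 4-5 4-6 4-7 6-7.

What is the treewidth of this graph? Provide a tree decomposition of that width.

The largest bag has 3 vertices, giving width 2; this decomposition certifies tw(G) ≤ 2. Conversely, {0, 2, 6} is a clique of size 3, and the vertices of any clique must share a bag in every tree decomposition; so some bag has ≥ 3 vertices and tw(G) ≥ 2. Therefore the treewidth is 2.

Treewidth 2.
One optimal decomposition is:
Bags: B1 = {2, 4, 6}  B2 = {0, 2, 6}  B3 = {4, 6, 7}  B4 = {1, 4, 7}  B5 = {1, 4, 5}  B6 = {2, 3, 4}  B7 = {2, 3, 8}
Tree: B1–B2, B1–B3, B3–B4, B4–B5, B1–B6, B6–B7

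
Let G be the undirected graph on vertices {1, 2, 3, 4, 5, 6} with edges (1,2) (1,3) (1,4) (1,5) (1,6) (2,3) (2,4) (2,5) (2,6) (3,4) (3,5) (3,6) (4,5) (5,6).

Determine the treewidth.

4

A width-4 tree decomposition is:
Bags: B1 = {1, 2, 3, 4, 5}  B2 = {1, 2, 3, 5, 6}
Tree: B1–B2
The largest bag has 5 vertices, giving width 4; this decomposition certifies tw(G) ≤ 4. For the lower bound, the 5 vertices {1, 2, 3, 4, 5} are pairwise adjacent, and any tree decomposition puts a clique entirely inside one bag — forcing width ≥ 4. Hence tw(G) = 4 exactly.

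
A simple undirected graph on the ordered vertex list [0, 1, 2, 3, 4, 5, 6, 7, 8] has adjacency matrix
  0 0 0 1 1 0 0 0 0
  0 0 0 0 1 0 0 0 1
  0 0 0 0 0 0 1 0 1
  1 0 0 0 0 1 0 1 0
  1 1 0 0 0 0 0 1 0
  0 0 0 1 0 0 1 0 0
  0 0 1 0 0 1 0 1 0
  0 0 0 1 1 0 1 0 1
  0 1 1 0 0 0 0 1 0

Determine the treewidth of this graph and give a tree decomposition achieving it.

Treewidth 3.
One such decomposition:
Bags: B1 = {0, 3, 5, 6}  B2 = {0, 3, 6, 7}  B3 = {0, 4, 6, 7}  B4 = {2, 4, 6, 7}  B5 = {2, 4, 7, 8}  B6 = {1, 2, 4, 8}
Tree: B1–B2, B2–B3, B3–B4, B4–B5, B5–B6

Each bag holds 4 vertices, so the decomposition has width 3, which upper-bounds the treewidth. For the lower bound: the 4 vertex sets {0,3,5}, {6}, {7}, {1,2,4,8} are disjoint, each induces a connected subgraph, and every pair is joined by at least one edge of G. Contracting each set to a single vertex therefore yields K_{4} as a minor, and since treewidth is minor-monotone, tw(G) ≥ tw(K_{4}) = 3. The upper and lower bounds meet at 3, so that is the treewidth.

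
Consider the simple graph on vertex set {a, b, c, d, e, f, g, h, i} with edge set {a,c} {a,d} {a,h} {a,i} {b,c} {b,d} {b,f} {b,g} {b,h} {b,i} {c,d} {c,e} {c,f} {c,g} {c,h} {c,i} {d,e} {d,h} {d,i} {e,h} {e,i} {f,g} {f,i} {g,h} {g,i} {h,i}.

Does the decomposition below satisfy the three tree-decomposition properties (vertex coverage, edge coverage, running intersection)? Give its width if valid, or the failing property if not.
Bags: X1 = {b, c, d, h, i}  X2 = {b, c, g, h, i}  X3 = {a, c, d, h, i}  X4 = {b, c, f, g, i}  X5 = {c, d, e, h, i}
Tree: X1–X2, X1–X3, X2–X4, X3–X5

Every vertex of G appears in some bag (union = {a, b, c, d, e, f, g, h, i}); every edge is covered by a bag; and for each vertex v the set of bags containing v is connected in the bag tree. The decomposition is therefore valid. The largest bag has 5 vertices, so the width is 4.

Yes; width 4.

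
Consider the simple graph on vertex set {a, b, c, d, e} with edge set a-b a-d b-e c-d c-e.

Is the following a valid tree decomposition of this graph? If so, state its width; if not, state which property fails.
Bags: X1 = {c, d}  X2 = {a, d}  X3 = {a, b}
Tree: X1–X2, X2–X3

No — vertex e appears in no bag.

A tree decomposition must satisfy three properties: every vertex lies in some bag; for every edge, both endpoints lie together in some bag; and for every vertex, the bags containing it form a connected subtree. Here vertex e appears in no bag, so the decomposition is invalid.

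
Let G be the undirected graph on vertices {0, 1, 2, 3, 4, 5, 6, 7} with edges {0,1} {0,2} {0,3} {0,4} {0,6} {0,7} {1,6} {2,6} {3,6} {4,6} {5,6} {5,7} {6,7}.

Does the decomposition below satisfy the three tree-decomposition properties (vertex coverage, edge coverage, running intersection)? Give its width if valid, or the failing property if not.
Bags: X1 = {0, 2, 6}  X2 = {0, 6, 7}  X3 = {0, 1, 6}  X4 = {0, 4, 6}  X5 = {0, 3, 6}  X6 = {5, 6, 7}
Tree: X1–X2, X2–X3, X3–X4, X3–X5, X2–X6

Every vertex of G appears in some bag (union = {0, 1, 2, 3, 4, 5, 6, 7}); every edge is covered by a bag; and for each vertex v the set of bags containing v is connected in the bag tree. The decomposition is therefore valid. The largest bag has 3 vertices, so the width is 2.

Yes; width 2.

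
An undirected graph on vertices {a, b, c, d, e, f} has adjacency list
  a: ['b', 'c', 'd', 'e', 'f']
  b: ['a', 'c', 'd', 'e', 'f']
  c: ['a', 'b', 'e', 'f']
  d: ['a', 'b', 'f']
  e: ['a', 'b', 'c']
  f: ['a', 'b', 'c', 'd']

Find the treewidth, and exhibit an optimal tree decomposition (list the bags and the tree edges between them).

Each bag holds 4 vertices, so the decomposition has width 3, which upper-bounds the treewidth. Conversely, {a, b, d, f} is a clique of size 4, and the vertices of any clique must share a bag in every tree decomposition; so some bag has ≥ 4 vertices and tw(G) ≥ 3. Hence tw(G) = 3 exactly.

Treewidth 3.
One optimal decomposition is:
Bags: B1 = {a, b, c, f}  B2 = {a, b, d, f}  B3 = {a, b, c, e}
Tree: B1–B2, B1–B3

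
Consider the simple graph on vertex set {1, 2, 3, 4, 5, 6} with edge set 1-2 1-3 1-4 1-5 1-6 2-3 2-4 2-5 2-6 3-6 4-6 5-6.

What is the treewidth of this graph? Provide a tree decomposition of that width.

Every bag has size at most 4, so the width is 4 − 1 = 3 and tw(G) ≤ 3. Conversely, {1, 2, 3, 6} is a clique of size 4, and the vertices of any clique must share a bag in every tree decomposition; so some bag has ≥ 4 vertices and tw(G) ≥ 3. Hence tw(G) = 3 exactly.

Treewidth 3.
Bags: B1 = {1, 2, 4, 6}  B2 = {1, 2, 3, 6}  B3 = {1, 2, 5, 6}
Tree: B1–B2, B2–B3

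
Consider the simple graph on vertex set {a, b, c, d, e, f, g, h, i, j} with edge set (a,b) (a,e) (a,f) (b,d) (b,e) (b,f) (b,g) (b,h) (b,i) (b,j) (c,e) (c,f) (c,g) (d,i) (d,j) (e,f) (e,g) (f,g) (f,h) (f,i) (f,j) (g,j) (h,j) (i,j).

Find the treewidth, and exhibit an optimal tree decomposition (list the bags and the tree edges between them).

Every bag has size at most 4, so the width is 4 − 1 = 3 and tw(G) ≤ 3. On the other hand G contains the 4-clique {b, d, i, j}. A clique must lie in a single bag of any decomposition, so no decomposition can have width below 3. Therefore the treewidth is 3.

Treewidth 3.
Bags: B1 = {b, f, g, j}  B2 = {b, e, f, g}  B3 = {b, f, h, j}  B4 = {b, f, i, j}  B5 = {c, e, f, g}  B6 = {b, d, i, j}  B7 = {a, b, e, f}
Tree: B1–B2, B1–B3, B1–B4, B2–B5, B4–B6, B2–B7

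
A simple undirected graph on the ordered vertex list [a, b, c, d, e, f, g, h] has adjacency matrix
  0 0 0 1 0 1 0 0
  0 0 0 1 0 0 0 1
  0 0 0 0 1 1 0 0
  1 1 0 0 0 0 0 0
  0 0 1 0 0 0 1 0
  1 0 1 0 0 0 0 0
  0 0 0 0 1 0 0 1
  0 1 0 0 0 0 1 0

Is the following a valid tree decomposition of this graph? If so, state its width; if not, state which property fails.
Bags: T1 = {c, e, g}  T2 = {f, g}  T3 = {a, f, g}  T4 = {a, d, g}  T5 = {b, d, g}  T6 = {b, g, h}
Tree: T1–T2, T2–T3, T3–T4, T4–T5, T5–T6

No — edge (c,f) lies in no bag.

A tree decomposition must satisfy three properties: every vertex lies in some bag; for every edge, both endpoints lie together in some bag; and for every vertex, the bags containing it form a connected subtree. Here edge (c,f) lies in no bag, so the decomposition is invalid.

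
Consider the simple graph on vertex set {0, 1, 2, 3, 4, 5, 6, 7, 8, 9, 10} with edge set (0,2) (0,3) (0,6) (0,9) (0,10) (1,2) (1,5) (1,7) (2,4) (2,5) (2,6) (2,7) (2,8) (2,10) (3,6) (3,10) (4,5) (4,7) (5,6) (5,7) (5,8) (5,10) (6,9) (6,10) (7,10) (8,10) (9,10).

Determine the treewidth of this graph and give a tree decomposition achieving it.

Treewidth 3.
One such decomposition:
Bags: B1 = {2, 5, 6, 10}  B2 = {0, 2, 6, 10}  B3 = {2, 5, 7, 10}  B4 = {2, 5, 8, 10}  B5 = {0, 3, 6, 10}  B6 = {0, 6, 9, 10}  B7 = {2, 4, 5, 7}  B8 = {1, 2, 5, 7}
Tree: B1–B2, B1–B3, B3–B4, B2–B5, B2–B6, B3–B7, B3–B8

Every bag has size at most 4, so the width is 4 − 1 = 3 and tw(G) ≤ 3. For the lower bound, the 4 vertices {0, 6, 9, 10} are pairwise adjacent, and any tree decomposition puts a clique entirely inside one bag — forcing width ≥ 3. The upper and lower bounds meet at 3, so that is the treewidth.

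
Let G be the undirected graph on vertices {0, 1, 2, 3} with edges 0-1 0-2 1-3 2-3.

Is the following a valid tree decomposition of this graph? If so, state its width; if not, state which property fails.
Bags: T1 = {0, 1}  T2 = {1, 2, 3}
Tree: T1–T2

No — edge (2,0) lies in no bag.

A tree decomposition must satisfy three properties: every vertex lies in some bag; for every edge, both endpoints lie together in some bag; and for every vertex, the bags containing it form a connected subtree. Here edge (2,0) lies in no bag, so the decomposition is invalid.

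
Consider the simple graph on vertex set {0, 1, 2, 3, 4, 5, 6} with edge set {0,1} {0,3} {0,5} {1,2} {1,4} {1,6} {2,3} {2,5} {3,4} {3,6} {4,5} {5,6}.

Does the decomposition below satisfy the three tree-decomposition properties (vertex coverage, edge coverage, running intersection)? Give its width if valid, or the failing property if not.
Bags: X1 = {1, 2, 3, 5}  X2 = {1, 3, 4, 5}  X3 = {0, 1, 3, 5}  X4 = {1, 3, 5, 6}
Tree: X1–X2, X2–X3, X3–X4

Yes; width 3.

Every vertex of G appears in some bag (union = {0, 1, 2, 3, 4, 5, 6}); every edge is covered by a bag; and for each vertex v the set of bags containing v is connected in the bag tree. The decomposition is therefore valid. The largest bag has 4 vertices, so the width is 3.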